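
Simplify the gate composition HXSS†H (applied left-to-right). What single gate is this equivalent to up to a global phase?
Z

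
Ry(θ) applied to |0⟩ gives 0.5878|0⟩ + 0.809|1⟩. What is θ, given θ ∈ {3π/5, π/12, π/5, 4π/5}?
3π/5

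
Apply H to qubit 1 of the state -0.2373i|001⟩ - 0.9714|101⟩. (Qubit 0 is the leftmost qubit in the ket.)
-0.1678i|001⟩ - 0.1678i|011⟩ - 0.6869|101⟩ - 0.6869|111⟩

H on qubit 1 mixes each pair of kets that differ only in qubit 1: amplitudes (a, b) of (|…0…⟩, |…1…⟩) become ((a + b)/√2, (a − b)/√2). Kets absent from the input have amplitude 0.
(|001⟩, |011⟩): (a, b) = (-0.2373i, 0) → (-0.1678i, -0.1678i)
(|101⟩, |111⟩): (a, b) = (-0.9714, 0) → (-0.6869, -0.6869)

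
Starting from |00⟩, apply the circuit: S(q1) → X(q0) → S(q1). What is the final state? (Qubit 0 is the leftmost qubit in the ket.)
|10⟩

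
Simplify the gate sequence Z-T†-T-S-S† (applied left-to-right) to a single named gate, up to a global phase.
Z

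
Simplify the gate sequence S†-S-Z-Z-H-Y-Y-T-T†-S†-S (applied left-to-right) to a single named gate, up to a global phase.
H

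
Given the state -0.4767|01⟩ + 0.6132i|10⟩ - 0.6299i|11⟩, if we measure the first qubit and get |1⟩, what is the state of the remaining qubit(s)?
0.6975i|0⟩ - 0.7165i|1⟩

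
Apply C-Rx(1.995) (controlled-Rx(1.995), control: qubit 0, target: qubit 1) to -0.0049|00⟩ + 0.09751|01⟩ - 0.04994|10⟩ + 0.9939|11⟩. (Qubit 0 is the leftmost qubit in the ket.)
-0.0049|00⟩ + 0.09751|01⟩ + (-0.02709 - 0.835i)|10⟩ + (0.5391 + 0.04196i)|11⟩

C-Rx(1.995) leaves the control-|0⟩ kets |00⟩, |01⟩ unchanged and applies Rx(1.995) to qubit 1 on the control-|1⟩ pair (|10⟩, |11⟩).
Rx(1.995) = [[cos(θ/2), −i·sin(θ/2)], [−i·sin(θ/2), cos(θ/2)]]; θ = 1.995, cos(θ/2) ≈ 0.542404, sin(θ/2) ≈ 0.840118.
With a = amp(|10⟩) = -0.04994 and b = amp(|11⟩) = 0.9939:
new amp(|10⟩) = (0.542404)·a + (-0.840118i)·b = (-0.02709 - 0.835i)
new amp(|11⟩) = (-0.840118i)·a + (0.542404)·b = (0.5391 + 0.04196i)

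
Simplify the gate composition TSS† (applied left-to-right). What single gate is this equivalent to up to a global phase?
T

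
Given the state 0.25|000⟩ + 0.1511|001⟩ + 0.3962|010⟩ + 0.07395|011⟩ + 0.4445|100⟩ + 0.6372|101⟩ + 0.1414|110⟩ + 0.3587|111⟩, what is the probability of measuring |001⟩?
0.02283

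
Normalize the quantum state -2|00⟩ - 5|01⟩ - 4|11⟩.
-0.2981|00⟩ - 0.7454|01⟩ - 0.5963|11⟩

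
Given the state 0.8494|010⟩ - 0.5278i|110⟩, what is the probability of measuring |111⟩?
0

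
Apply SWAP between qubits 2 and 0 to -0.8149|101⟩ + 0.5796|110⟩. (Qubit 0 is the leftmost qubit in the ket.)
0.5796|011⟩ - 0.8149|101⟩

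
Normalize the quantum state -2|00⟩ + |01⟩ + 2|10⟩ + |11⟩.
-0.6325|00⟩ + 0.3162|01⟩ + 0.6325|10⟩ + 0.3162|11⟩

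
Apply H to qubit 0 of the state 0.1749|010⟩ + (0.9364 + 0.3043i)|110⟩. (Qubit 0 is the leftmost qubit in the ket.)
(0.7858 + 0.2152i)|010⟩ + (-0.5385 - 0.2152i)|110⟩

H on qubit 0 mixes each pair of kets that differ only in qubit 0: amplitudes (a, b) of (|…0…⟩, |…1…⟩) become ((a + b)/√2, (a − b)/√2). Kets absent from the input have amplitude 0.
(|010⟩, |110⟩): (a, b) = (0.1749, (0.9364 + 0.3043i)) → ((0.7858 + 0.2152i), (-0.5385 - 0.2152i))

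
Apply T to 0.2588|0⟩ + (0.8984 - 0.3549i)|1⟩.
0.2588|0⟩ + (0.8862 + 0.3843i)|1⟩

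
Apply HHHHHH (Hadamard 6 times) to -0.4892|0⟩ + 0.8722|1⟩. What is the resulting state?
-0.4892|0⟩ + 0.8722|1⟩

H² = I, so an even number of Hadamards cancels: H^6 = I and the state is unchanged.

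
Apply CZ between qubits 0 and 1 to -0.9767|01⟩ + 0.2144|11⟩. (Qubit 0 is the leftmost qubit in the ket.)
-0.9767|01⟩ - 0.2144|11⟩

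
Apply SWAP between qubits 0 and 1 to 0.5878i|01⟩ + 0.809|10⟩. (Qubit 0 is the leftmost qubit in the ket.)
0.809|01⟩ + 0.5878i|10⟩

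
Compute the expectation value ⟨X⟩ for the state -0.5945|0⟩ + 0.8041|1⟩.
-0.9561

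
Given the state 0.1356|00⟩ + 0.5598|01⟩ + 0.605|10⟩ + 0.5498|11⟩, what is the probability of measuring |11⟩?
0.3023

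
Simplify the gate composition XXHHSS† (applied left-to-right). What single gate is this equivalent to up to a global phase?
I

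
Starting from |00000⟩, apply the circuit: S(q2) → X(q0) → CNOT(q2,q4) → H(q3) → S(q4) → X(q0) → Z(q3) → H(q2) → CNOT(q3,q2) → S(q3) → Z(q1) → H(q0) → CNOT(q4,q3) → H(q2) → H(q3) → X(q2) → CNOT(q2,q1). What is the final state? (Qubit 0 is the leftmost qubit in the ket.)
(1/√8 - (1/√8)i)|01100⟩ + (1/√8 + (1/√8)i)|01110⟩ + (1/√8 - (1/√8)i)|11100⟩ + (1/√8 + (1/√8)i)|11110⟩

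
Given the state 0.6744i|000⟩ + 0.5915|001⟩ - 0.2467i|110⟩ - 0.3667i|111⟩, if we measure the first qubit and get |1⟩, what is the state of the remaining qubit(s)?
-0.5582i|10⟩ - 0.8297i|11⟩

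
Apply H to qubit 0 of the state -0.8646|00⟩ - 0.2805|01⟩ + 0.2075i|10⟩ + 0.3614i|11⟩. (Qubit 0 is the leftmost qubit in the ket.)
(-0.6114 + 0.1467i)|00⟩ + (-0.1983 + 0.2555i)|01⟩ + (-0.6114 - 0.1467i)|10⟩ + (-0.1983 - 0.2555i)|11⟩

H on qubit 0 mixes each pair of kets that differ only in qubit 0: amplitudes (a, b) of (|…0…⟩, |…1…⟩) become ((a + b)/√2, (a − b)/√2). Kets absent from the input have amplitude 0.
(|00⟩, |10⟩): (a, b) = (-0.8646, 0.2075i) → ((-0.6114 + 0.1467i), (-0.6114 - 0.1467i))
(|01⟩, |11⟩): (a, b) = (-0.2805, 0.3614i) → ((-0.1983 + 0.2555i), (-0.1983 - 0.2555i))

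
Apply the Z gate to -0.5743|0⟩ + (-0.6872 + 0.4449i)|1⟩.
-0.5743|0⟩ + (0.6872 - 0.4449i)|1⟩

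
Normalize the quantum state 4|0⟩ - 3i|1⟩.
0.8|0⟩ - 0.6i|1⟩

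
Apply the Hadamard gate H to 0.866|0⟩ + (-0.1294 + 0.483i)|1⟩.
(0.5209 + 0.3415i)|0⟩ + (0.7039 - 0.3415i)|1⟩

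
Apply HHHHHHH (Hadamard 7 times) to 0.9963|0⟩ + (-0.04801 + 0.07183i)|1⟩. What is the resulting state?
(0.6705 + 0.05079i)|0⟩ + (0.7384 - 0.05079i)|1⟩

H² = I, so H^7 = H: a single Hadamard. With (a, b) = (0.9963, (-0.04801 + 0.07183i)), H gives ((a + b)/√2, (a − b)/√2) = ((0.6705 + 0.05079i), (0.7384 - 0.05079i)).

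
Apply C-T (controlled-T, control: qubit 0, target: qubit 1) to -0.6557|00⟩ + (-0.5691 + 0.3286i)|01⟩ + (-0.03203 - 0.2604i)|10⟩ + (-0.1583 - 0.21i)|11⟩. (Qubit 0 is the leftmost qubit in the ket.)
-0.6557|00⟩ + (-0.5691 + 0.3286i)|01⟩ + (-0.03203 - 0.2604i)|10⟩ + (0.03656 - 0.2604i)|11⟩

C-T leaves the control-|0⟩ kets |00⟩, |01⟩ unchanged and applies T to qubit 1 on the control-|1⟩ pair (|10⟩, |11⟩).
T = [[1, 0], [0, (1/√2 + (1/√2)i)]].
With a = amp(|10⟩) = (-0.03203 - 0.2604i) and b = amp(|11⟩) = (-0.1583 - 0.21i):
new amp(|10⟩) = (1)·a = (-0.03203 - 0.2604i)
new amp(|11⟩) = (1/√2 + (1/√2)i)·b = (0.03656 - 0.2604i)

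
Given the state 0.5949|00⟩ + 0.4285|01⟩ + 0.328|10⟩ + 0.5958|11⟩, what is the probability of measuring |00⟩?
0.3539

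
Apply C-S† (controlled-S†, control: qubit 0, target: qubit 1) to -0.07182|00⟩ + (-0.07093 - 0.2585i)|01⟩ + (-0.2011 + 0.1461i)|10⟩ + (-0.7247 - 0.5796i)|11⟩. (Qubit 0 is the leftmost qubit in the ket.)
-0.07182|00⟩ + (-0.07093 - 0.2585i)|01⟩ + (-0.2011 + 0.1461i)|10⟩ + (-0.5796 + 0.7247i)|11⟩

C-S† leaves the control-|0⟩ kets |00⟩, |01⟩ unchanged and applies S† to qubit 1 on the control-|1⟩ pair (|10⟩, |11⟩).
S† = [[1, 0], [0, -i]].
With a = amp(|10⟩) = (-0.2011 + 0.1461i) and b = amp(|11⟩) = (-0.7247 - 0.5796i):
new amp(|10⟩) = (1)·a = (-0.2011 + 0.1461i)
new amp(|11⟩) = (-i)·b = (-0.5796 + 0.7247i)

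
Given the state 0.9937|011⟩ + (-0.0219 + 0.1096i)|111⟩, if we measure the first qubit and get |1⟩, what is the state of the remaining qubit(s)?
(-0.1959 + 0.9806i)|11⟩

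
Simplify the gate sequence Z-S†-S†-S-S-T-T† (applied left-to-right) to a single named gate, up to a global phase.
Z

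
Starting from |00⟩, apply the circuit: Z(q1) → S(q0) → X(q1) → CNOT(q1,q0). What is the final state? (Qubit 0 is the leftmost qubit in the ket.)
|11⟩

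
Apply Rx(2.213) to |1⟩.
-0.8941i|0⟩ + 0.4478|1⟩

Rx(2.213) = [[cos(θ/2), −i·sin(θ/2)], [−i·sin(θ/2), cos(θ/2)]]; θ = 2.213, cos(θ/2) ≈ 0.447794, sin(θ/2) ≈ 0.894137.
With a = amp(|0⟩) = 0 and b = amp(|1⟩) = 1:
new amp(|0⟩) = (0.447794)·a + (-0.894137i)·b = -0.8941i
new amp(|1⟩) = (-0.894137i)·a + (0.447794)·b = 0.4478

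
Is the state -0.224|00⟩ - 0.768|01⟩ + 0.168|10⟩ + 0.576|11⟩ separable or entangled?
Separable

Writing the state as a|00⟩ + b|01⟩ + c|10⟩ + d|11⟩, it is a product state iff ad − bc = 0.
Here (a, b, c, d) = (-0.224, -0.768, 0.168, 0.576): ad − bc = (-0.224)(0.576) − (-0.768)(0.168) = 0, so the state is separable.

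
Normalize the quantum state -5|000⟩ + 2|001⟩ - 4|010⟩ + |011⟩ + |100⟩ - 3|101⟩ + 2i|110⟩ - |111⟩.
-0.6402|000⟩ + 0.2561|001⟩ - 0.5121|010⟩ + 0.128|011⟩ + 0.128|100⟩ - 0.3841|101⟩ + 0.2561i|110⟩ - 0.128|111⟩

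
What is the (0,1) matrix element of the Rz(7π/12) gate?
0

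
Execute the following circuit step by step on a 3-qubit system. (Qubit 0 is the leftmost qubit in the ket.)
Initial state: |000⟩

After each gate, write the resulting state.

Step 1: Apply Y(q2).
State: i|001⟩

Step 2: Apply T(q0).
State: i|001⟩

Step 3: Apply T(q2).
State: (-1/√2 + (1/√2)i)|001⟩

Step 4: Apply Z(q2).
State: (1/√2 - (1/√2)i)|001⟩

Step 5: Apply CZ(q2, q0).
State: (1/√2 - (1/√2)i)|001⟩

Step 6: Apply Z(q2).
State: (-1/√2 + (1/√2)i)|001⟩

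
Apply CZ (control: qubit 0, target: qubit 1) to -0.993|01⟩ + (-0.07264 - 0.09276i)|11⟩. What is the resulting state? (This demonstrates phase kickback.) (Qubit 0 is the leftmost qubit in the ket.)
-0.993|01⟩ + (0.07264 + 0.09276i)|11⟩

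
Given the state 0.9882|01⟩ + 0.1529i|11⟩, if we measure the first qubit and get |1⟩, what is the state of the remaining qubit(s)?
i|1⟩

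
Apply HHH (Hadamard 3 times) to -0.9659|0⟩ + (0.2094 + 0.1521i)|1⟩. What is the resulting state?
(-0.5349 + 0.1076i)|0⟩ + (-0.8311 - 0.1076i)|1⟩

H² = I, so H^3 = H: a single Hadamard. With (a, b) = (-0.9659, (0.2094 + 0.1521i)), H gives ((a + b)/√2, (a − b)/√2) = ((-0.5349 + 0.1076i), (-0.8311 - 0.1076i)).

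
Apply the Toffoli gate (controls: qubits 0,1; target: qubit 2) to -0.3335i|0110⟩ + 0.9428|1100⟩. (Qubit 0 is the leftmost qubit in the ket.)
-0.3335i|0110⟩ + 0.9428|1110⟩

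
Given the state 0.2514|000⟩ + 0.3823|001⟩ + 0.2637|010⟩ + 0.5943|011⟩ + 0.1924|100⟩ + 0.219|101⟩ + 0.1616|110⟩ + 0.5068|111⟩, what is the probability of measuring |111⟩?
0.2568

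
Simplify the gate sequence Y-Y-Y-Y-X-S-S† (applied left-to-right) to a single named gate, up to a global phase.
X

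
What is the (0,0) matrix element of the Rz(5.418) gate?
(-0.9079 - 0.4192i)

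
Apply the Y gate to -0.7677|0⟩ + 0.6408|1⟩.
-0.6408i|0⟩ - 0.7677i|1⟩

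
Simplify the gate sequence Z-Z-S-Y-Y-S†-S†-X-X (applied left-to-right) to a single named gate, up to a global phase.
S†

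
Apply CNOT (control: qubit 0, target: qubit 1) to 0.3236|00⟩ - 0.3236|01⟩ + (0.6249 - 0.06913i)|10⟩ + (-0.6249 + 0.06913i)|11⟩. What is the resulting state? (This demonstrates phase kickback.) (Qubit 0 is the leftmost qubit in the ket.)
0.3236|00⟩ - 0.3236|01⟩ + (-0.6249 + 0.06913i)|10⟩ + (0.6249 - 0.06913i)|11⟩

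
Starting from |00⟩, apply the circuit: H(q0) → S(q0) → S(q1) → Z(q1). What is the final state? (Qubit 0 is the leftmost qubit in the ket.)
1/√2|00⟩ + (1/√2)i|10⟩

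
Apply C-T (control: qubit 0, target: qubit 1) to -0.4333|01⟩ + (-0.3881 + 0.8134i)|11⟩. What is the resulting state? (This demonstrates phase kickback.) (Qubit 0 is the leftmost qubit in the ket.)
-0.4333|01⟩ + (-0.8496 + 0.3007i)|11⟩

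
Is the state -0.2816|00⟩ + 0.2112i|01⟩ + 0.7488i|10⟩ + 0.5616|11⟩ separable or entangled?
Separable

Writing the state as a|00⟩ + b|01⟩ + c|10⟩ + d|11⟩, it is a product state iff ad − bc = 0.
Here (a, b, c, d) = (-0.2816, 0.2112i, 0.7488i, 0.5616): ad − bc = (-0.2816)(0.5616) − (0.2112i)(0.7488i) = 0, so the state is separable.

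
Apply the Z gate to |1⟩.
-|1⟩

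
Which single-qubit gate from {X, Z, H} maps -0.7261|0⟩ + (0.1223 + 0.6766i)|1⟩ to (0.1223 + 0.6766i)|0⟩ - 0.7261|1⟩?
X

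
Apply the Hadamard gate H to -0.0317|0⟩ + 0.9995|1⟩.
0.6843|0⟩ - 0.7292|1⟩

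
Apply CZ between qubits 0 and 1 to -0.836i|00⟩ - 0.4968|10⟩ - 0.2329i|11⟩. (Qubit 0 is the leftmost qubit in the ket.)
-0.836i|00⟩ - 0.4968|10⟩ + 0.2329i|11⟩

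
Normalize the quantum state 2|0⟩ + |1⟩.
0.8944|0⟩ + 1/√5|1⟩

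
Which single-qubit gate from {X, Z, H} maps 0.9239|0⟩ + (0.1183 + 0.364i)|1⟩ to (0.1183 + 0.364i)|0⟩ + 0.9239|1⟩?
X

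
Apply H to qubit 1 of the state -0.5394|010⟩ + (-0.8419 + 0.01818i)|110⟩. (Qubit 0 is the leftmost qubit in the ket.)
-0.3814|000⟩ + 0.3814|010⟩ + (-0.5953 + 0.01286i)|100⟩ + (0.5953 - 0.01286i)|110⟩

H on qubit 1 mixes each pair of kets that differ only in qubit 1: amplitudes (a, b) of (|…0…⟩, |…1…⟩) become ((a + b)/√2, (a − b)/√2). Kets absent from the input have amplitude 0.
(|000⟩, |010⟩): (a, b) = (0, -0.5394) → (-0.3814, 0.3814)
(|100⟩, |110⟩): (a, b) = (0, (-0.8419 + 0.01818i)) → ((-0.5953 + 0.01286i), (0.5953 - 0.01286i))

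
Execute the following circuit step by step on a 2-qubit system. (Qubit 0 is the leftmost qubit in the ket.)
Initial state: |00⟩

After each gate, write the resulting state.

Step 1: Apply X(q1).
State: |01⟩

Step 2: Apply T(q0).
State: |01⟩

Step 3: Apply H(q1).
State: 1/√2|00⟩ - 1/√2|01⟩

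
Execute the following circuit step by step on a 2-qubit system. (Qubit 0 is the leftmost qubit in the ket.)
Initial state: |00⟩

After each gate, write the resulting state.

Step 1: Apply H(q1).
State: 1/√2|00⟩ + 1/√2|01⟩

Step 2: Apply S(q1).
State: 1/√2|00⟩ + (1/√2)i|01⟩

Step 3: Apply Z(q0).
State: 1/√2|00⟩ + (1/√2)i|01⟩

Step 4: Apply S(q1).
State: 1/√2|00⟩ - 1/√2|01⟩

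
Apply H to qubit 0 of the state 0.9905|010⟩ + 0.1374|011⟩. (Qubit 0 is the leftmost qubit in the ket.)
0.7004|010⟩ + 0.09716|011⟩ + 0.7004|110⟩ + 0.09716|111⟩

H on qubit 0 mixes each pair of kets that differ only in qubit 0: amplitudes (a, b) of (|…0…⟩, |…1…⟩) become ((a + b)/√2, (a − b)/√2). Kets absent from the input have amplitude 0.
(|010⟩, |110⟩): (a, b) = (0.9905, 0) → (0.7004, 0.7004)
(|011⟩, |111⟩): (a, b) = (0.1374, 0) → (0.09716, 0.09716)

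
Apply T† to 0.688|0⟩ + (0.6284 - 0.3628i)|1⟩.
0.688|0⟩ + (0.1878 - 0.7009i)|1⟩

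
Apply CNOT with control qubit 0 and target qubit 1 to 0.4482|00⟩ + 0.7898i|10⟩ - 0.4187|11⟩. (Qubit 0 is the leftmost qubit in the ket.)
0.4482|00⟩ - 0.4187|10⟩ + 0.7898i|11⟩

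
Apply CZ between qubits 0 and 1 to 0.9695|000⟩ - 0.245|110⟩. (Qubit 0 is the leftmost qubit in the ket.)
0.9695|000⟩ + 0.245|110⟩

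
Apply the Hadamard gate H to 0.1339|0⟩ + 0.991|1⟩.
0.7954|0⟩ - 0.6061|1⟩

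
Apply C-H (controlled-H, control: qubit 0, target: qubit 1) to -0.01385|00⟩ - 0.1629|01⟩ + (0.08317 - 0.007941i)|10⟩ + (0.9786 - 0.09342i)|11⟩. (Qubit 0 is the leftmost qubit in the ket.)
-0.01385|00⟩ - 0.1629|01⟩ + (0.7508 - 0.07167i)|10⟩ + (-0.6332 + 0.06044i)|11⟩

C-H leaves the control-|0⟩ kets |00⟩, |01⟩ unchanged and applies H to qubit 1 on the control-|1⟩ pair (|10⟩, |11⟩).
H = [[1/√2, 1/√2], [1/√2, -1/√2]].
With a = amp(|10⟩) = (0.08317 - 0.007941i) and b = amp(|11⟩) = (0.9786 - 0.09342i):
new amp(|10⟩) = (1/√2)·a + (1/√2)·b = (0.7508 - 0.07167i)
new amp(|11⟩) = (1/√2)·a + (-1/√2)·b = (-0.6332 + 0.06044i)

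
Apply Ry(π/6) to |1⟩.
-0.2588|0⟩ + 0.9659|1⟩

Ry(π/6) = [[cos(θ/2), −sin(θ/2)], [sin(θ/2), cos(θ/2)]]; θ = π/6, cos(θ/2) ≈ 0.965926, sin(θ/2) ≈ 0.258819.
With a = amp(|0⟩) = 0 and b = amp(|1⟩) = 1:
new amp(|0⟩) = (0.965926)·a + (-0.258819)·b = -0.2588
new amp(|1⟩) = (0.258819)·a + (0.965926)·b = 0.9659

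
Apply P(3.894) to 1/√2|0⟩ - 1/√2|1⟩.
1/√2|0⟩ + (0.5162 + 0.4832i)|1⟩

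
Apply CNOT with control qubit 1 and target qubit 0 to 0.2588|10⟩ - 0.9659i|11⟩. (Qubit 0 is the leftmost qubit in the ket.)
-0.9659i|01⟩ + 0.2588|10⟩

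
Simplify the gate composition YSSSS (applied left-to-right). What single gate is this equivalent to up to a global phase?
Y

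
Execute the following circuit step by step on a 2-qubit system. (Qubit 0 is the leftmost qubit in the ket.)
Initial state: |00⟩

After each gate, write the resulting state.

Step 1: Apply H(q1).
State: 1/√2|00⟩ + 1/√2|01⟩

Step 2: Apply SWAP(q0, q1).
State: 1/√2|00⟩ + 1/√2|10⟩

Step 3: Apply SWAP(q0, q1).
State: 1/√2|00⟩ + 1/√2|01⟩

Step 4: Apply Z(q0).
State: 1/√2|00⟩ + 1/√2|01⟩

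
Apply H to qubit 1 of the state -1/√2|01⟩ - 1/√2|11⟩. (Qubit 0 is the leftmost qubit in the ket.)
-1/2|00⟩ + 1/2|01⟩ - 1/2|10⟩ + 1/2|11⟩

H on qubit 1 mixes each pair of kets that differ only in qubit 1: amplitudes (a, b) of (|…0…⟩, |…1…⟩) become ((a + b)/√2, (a − b)/√2). Kets absent from the input have amplitude 0.
(|00⟩, |01⟩): (a, b) = (0, -1/√2) → (-1/2, 1/2)
(|10⟩, |11⟩): (a, b) = (0, -1/√2) → (-1/2, 1/2)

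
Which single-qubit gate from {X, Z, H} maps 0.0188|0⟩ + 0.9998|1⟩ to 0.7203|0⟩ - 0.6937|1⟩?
H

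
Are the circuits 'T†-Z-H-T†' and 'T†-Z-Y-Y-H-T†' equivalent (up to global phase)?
Yes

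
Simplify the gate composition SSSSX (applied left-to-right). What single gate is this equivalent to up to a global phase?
X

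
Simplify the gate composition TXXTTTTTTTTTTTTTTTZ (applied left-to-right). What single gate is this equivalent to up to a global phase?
Z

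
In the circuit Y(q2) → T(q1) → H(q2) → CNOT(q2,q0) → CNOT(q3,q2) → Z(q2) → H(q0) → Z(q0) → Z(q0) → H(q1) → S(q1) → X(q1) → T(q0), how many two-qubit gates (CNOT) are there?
2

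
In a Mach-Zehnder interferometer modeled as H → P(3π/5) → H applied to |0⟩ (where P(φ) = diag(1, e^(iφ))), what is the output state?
(0.3455 + 0.4755i)|0⟩ + (0.6545 - 0.4755i)|1⟩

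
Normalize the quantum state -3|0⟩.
-|0⟩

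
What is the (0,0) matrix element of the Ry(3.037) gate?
0.05227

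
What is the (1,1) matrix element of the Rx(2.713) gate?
0.2127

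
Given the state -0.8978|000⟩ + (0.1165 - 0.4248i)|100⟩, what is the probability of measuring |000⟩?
0.806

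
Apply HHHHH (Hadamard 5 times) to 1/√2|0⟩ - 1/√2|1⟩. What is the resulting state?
|1⟩

H² = I, so H^5 = H: a single Hadamard. With (a, b) = (1/√2, -1/√2), H gives ((a + b)/√2, (a − b)/√2) = (0, 1).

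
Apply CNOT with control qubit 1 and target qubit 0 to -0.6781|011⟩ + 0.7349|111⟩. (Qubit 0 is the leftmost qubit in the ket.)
0.7349|011⟩ - 0.6781|111⟩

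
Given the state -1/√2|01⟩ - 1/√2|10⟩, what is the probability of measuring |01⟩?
1/2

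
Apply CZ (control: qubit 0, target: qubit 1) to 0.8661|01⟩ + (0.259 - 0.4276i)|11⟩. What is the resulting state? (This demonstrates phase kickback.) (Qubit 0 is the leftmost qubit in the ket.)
0.8661|01⟩ + (-0.259 + 0.4276i)|11⟩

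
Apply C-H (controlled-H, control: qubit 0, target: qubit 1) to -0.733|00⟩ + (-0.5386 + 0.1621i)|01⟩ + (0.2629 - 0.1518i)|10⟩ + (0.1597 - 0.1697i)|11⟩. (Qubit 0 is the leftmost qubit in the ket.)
-0.733|00⟩ + (-0.5386 + 0.1621i)|01⟩ + (0.2988 - 0.2273i)|10⟩ + (0.07297 + 0.01266i)|11⟩

C-H leaves the control-|0⟩ kets |00⟩, |01⟩ unchanged and applies H to qubit 1 on the control-|1⟩ pair (|10⟩, |11⟩).
H = [[1/√2, 1/√2], [1/√2, -1/√2]].
With a = amp(|10⟩) = (0.2629 - 0.1518i) and b = amp(|11⟩) = (0.1597 - 0.1697i):
new amp(|10⟩) = (1/√2)·a + (1/√2)·b = (0.2988 - 0.2273i)
new amp(|11⟩) = (1/√2)·a + (-1/√2)·b = (0.07297 + 0.01266i)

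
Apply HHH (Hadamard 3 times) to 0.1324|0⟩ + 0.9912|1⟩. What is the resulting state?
0.7945|0⟩ - 0.6073|1⟩

H² = I, so H^3 = H: a single Hadamard. With (a, b) = (0.1324, 0.9912), H gives ((a + b)/√2, (a − b)/√2) = (0.7945, -0.6073).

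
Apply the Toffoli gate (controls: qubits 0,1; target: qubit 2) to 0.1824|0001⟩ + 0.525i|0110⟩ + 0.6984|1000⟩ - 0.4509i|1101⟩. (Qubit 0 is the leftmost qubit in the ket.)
0.1824|0001⟩ + 0.525i|0110⟩ + 0.6984|1000⟩ - 0.4509i|1111⟩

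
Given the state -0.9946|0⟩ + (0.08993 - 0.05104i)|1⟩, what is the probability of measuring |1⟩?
0.01069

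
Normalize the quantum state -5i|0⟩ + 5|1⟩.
-(1/√2)i|0⟩ + 1/√2|1⟩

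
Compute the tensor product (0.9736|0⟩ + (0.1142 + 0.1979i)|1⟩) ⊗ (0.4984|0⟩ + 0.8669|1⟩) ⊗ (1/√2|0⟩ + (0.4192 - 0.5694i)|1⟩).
0.3431|000⟩ + (0.2034 - 0.2763i)|001⟩ + 0.5968|010⟩ + (0.3538 - 0.4806i)|011⟩ + (0.04025 + 0.06974i)|100⟩ + (0.08002 + 0.008938i)|101⟩ + (0.07 + 0.1213i)|110⟩ + (0.1392 + 0.01555i)|111⟩

amp(|b₁b₂…⟩) = product of the factor amplitudes for bits b₁, b₂, …; only kets whose every factor amplitude is nonzero survive.
|000⟩: (0.9736)(0.4984)(1/√2) = 0.3431
|001⟩: (0.9736)(0.4984)(0.4192 - 0.5694i) = (0.2034 - 0.2763i)
|010⟩: (0.9736)(0.8669)(1/√2) = 0.5968
|011⟩: (0.9736)(0.8669)(0.4192 - 0.5694i) = (0.3538 - 0.4806i)
|100⟩: (0.1142 + 0.1979i)(0.4984)(1/√2) = (0.04025 + 0.06974i)
|101⟩: (0.1142 + 0.1979i)(0.4984)(0.4192 - 0.5694i) = (0.08002 + 0.008938i)
|110⟩: (0.1142 + 0.1979i)(0.8669)(1/√2) = (0.07 + 0.1213i)
|111⟩: (0.1142 + 0.1979i)(0.8669)(0.4192 - 0.5694i) = (0.1392 + 0.01555i)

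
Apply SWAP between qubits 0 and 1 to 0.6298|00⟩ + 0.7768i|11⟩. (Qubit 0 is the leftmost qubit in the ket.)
0.6298|00⟩ + 0.7768i|11⟩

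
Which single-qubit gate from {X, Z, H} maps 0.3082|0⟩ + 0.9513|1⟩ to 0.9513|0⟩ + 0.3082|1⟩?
X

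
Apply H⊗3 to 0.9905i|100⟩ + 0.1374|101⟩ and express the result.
(0.04858 + 0.3502i)|000⟩ + (-0.04858 + 0.3502i)|001⟩ + (0.04858 + 0.3502i)|010⟩ + (-0.04858 + 0.3502i)|011⟩ + (-0.04858 - 0.3502i)|100⟩ + (0.04858 - 0.3502i)|101⟩ + (-0.04858 - 0.3502i)|110⟩ + (0.04858 - 0.3502i)|111⟩

H⊗3 gives amp(|y⟩) = (1/2√2) Σ_x (−1)^(x·y) amp(|x⟩), where x·y is the number of positions in which both x and y have a 1.
|000⟩: (0.9905i + 0.1374)/(2√2) = (0.04858 + 0.3502i)
|001⟩: (0.9905i - 0.1374)/(2√2) = (-0.04858 + 0.3502i)
|010⟩: (0.9905i + 0.1374)/(2√2) = (0.04858 + 0.3502i)
|011⟩: (0.9905i - 0.1374)/(2√2) = (-0.04858 + 0.3502i)
|100⟩: (-0.9905i - 0.1374)/(2√2) = (-0.04858 - 0.3502i)
|101⟩: (-0.9905i + 0.1374)/(2√2) = (0.04858 - 0.3502i)
|110⟩: (-0.9905i - 0.1374)/(2√2) = (-0.04858 - 0.3502i)
|111⟩: (-0.9905i + 0.1374)/(2√2) = (0.04858 - 0.3502i)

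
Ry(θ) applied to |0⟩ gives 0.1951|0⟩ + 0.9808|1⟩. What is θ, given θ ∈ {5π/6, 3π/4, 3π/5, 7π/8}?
7π/8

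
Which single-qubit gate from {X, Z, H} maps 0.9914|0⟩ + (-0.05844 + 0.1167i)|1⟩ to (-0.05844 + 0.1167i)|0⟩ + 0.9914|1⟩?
X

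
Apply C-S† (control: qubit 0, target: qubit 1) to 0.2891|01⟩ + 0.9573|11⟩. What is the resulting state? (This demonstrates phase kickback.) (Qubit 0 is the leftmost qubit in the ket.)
0.2891|01⟩ - 0.9573i|11⟩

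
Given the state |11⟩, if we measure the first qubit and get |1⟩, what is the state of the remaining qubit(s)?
|1⟩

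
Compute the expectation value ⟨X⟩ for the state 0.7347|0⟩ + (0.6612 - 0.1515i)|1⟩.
0.9716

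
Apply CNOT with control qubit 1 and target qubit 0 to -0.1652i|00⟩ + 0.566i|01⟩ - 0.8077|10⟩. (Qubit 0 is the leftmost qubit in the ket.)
-0.1652i|00⟩ - 0.8077|10⟩ + 0.566i|11⟩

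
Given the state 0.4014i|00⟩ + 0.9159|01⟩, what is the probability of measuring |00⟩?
0.1611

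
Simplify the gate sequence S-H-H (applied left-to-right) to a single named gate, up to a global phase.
S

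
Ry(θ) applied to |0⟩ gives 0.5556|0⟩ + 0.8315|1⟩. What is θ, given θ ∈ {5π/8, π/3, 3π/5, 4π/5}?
5π/8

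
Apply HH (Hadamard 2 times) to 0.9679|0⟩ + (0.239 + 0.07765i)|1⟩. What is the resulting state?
0.9679|0⟩ + (0.239 + 0.07765i)|1⟩

H² = I, so an even number of Hadamards cancels: H^2 = I and the state is unchanged.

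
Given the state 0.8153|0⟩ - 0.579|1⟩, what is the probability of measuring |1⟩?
0.3352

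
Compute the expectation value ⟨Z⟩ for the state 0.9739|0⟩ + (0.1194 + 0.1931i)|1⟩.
0.8969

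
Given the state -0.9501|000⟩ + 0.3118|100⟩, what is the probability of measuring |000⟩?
0.9027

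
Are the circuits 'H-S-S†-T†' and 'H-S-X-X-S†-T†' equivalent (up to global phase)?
Yes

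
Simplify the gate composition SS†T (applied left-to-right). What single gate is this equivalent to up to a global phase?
T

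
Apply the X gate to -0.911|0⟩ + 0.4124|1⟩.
0.4124|0⟩ - 0.911|1⟩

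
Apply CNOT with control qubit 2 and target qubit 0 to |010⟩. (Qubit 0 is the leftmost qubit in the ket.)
|010⟩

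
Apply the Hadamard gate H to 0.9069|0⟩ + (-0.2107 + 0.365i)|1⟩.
(0.4923 + 0.2581i)|0⟩ + (0.7903 - 0.2581i)|1⟩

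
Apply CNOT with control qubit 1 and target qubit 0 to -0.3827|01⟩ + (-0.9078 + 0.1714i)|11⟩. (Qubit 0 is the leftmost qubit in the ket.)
(-0.9078 + 0.1714i)|01⟩ - 0.3827|11⟩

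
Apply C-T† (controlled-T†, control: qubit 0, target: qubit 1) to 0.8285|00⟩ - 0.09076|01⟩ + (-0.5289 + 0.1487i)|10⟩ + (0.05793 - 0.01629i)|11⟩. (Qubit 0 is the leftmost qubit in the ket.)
0.8285|00⟩ - 0.09076|01⟩ + (-0.5289 + 0.1487i)|10⟩ + (0.02944 - 0.05248i)|11⟩

C-T† leaves the control-|0⟩ kets |00⟩, |01⟩ unchanged and applies T† to qubit 1 on the control-|1⟩ pair (|10⟩, |11⟩).
T† = [[1, 0], [0, (1/√2 - (1/√2)i)]].
With a = amp(|10⟩) = (-0.5289 + 0.1487i) and b = amp(|11⟩) = (0.05793 - 0.01629i):
new amp(|10⟩) = (1)·a = (-0.5289 + 0.1487i)
new amp(|11⟩) = (1/√2 - (1/√2)i)·b = (0.02944 - 0.05248i)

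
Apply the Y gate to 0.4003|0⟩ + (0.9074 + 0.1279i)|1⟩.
(0.1279 - 0.9074i)|0⟩ + 0.4003i|1⟩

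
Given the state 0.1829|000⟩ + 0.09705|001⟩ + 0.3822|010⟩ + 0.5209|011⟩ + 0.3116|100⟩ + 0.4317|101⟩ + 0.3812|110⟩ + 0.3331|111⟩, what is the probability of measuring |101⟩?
0.1864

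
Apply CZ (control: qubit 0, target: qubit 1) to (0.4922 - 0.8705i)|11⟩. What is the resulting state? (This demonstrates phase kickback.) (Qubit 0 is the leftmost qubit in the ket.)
(-0.4922 + 0.8705i)|11⟩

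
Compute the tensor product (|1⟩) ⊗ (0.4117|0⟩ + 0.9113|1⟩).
0.4117|10⟩ + 0.9113|11⟩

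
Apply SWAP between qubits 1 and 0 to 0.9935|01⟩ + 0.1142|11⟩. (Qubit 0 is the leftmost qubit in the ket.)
0.9935|10⟩ + 0.1142|11⟩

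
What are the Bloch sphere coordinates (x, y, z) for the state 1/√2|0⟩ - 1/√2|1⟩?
(-1, 0, 0)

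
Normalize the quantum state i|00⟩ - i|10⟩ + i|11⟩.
(1/√3)i|00⟩ - (1/√3)i|10⟩ + (1/√3)i|11⟩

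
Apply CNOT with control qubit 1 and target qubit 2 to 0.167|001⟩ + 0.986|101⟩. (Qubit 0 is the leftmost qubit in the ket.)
0.167|001⟩ + 0.986|101⟩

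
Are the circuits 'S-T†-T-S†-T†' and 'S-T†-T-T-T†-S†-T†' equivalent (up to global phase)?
Yes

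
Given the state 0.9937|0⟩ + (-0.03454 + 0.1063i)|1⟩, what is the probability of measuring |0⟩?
0.9874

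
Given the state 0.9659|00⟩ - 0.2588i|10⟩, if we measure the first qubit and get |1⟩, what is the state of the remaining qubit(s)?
-i|0⟩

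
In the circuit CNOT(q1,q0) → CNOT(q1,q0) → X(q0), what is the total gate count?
3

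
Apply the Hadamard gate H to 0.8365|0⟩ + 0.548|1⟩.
0.979|0⟩ + 0.204|1⟩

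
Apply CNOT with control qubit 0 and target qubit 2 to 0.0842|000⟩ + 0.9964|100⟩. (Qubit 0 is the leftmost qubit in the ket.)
0.0842|000⟩ + 0.9964|101⟩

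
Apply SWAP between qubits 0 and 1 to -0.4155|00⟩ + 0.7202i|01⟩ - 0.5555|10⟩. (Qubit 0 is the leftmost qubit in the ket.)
-0.4155|00⟩ - 0.5555|01⟩ + 0.7202i|10⟩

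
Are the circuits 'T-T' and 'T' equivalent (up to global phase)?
No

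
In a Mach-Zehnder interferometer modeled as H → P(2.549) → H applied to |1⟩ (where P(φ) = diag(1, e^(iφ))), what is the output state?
(0.9147 - 0.2793i)|0⟩ + (0.08525 + 0.2793i)|1⟩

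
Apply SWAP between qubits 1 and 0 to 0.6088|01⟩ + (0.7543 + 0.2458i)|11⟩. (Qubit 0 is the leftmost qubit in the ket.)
0.6088|10⟩ + (0.7543 + 0.2458i)|11⟩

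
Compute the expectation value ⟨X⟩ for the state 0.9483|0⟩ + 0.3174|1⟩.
0.602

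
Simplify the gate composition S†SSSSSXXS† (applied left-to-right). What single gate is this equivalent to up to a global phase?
S†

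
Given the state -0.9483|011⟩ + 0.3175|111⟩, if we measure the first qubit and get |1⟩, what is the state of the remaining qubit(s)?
|11⟩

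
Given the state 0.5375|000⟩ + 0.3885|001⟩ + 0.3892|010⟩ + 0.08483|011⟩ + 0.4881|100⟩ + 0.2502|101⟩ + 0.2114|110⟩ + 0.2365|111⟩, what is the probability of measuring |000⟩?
0.2889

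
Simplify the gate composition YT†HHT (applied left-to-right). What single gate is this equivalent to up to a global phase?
Y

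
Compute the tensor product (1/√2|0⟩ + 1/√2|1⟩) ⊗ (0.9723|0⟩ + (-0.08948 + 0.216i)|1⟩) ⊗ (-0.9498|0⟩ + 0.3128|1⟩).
-0.653|000⟩ + 0.2151|001⟩ + (0.0601 - 0.1451i)|010⟩ + (-0.01979 + 0.04778i)|011⟩ - 0.653|100⟩ + 0.2151|101⟩ + (0.0601 - 0.1451i)|110⟩ + (-0.01979 + 0.04778i)|111⟩

amp(|b₁b₂…⟩) = product of the factor amplitudes for bits b₁, b₂, …; only kets whose every factor amplitude is nonzero survive.
|000⟩: (1/√2)(0.9723)(-0.9498) = -0.653
|001⟩: (1/√2)(0.9723)(0.3128) = 0.2151
|010⟩: (1/√2)(-0.08948 + 0.216i)(-0.9498) = (0.0601 - 0.1451i)
|011⟩: (1/√2)(-0.08948 + 0.216i)(0.3128) = (-0.01979 + 0.04778i)
|100⟩: (1/√2)(0.9723)(-0.9498) = -0.653
|101⟩: (1/√2)(0.9723)(0.3128) = 0.2151
|110⟩: (1/√2)(-0.08948 + 0.216i)(-0.9498) = (0.0601 - 0.1451i)
|111⟩: (1/√2)(-0.08948 + 0.216i)(0.3128) = (-0.01979 + 0.04778i)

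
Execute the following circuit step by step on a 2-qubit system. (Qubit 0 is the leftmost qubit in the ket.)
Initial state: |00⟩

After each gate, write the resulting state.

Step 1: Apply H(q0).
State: 1/√2|00⟩ + 1/√2|10⟩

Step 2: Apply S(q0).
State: 1/√2|00⟩ + (1/√2)i|10⟩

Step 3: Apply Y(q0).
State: 1/√2|00⟩ + (1/√2)i|10⟩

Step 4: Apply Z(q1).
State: 1/√2|00⟩ + (1/√2)i|10⟩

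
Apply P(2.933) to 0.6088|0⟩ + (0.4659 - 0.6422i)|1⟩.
0.6088|0⟩ + (-0.3228 + 0.7248i)|1⟩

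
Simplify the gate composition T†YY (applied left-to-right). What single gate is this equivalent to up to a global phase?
T†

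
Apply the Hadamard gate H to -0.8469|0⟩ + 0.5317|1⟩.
-0.2229|0⟩ - 0.9748|1⟩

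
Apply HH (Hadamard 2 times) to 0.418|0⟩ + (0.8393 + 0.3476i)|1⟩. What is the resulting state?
0.418|0⟩ + (0.8393 + 0.3476i)|1⟩

H² = I, so an even number of Hadamards cancels: H^2 = I and the state is unchanged.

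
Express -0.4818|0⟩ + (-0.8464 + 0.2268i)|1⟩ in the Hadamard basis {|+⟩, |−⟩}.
(-0.9392 + 0.1604i)|+⟩ + (0.2578 - 0.1604i)|−⟩

With |ψ⟩ = α|0⟩ + β|1⟩, the Hadamard-basis coefficients are ⟨+|ψ⟩ = (α + β)/√2 and ⟨−|ψ⟩ = (α − β)/√2.
Here α = -0.4818, β = (-0.8464 + 0.2268i): (α + β)/√2 = (-0.9392 + 0.1604i), (α − β)/√2 = (0.2578 - 0.1604i).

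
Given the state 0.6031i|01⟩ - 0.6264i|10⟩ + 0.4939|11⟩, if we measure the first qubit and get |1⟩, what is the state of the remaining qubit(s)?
-0.7853i|0⟩ + 0.6192|1⟩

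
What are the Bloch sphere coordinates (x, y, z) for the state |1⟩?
(0, 0, -1)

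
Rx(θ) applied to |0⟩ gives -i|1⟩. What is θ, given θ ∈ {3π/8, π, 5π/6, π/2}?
π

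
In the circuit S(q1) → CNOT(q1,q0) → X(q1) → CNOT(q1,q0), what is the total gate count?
4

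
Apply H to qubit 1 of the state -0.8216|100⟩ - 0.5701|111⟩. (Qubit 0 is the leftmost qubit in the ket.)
-0.581|100⟩ - 0.4031|101⟩ - 0.581|110⟩ + 0.4031|111⟩

H on qubit 1 mixes each pair of kets that differ only in qubit 1: amplitudes (a, b) of (|…0…⟩, |…1…⟩) become ((a + b)/√2, (a − b)/√2). Kets absent from the input have amplitude 0.
(|100⟩, |110⟩): (a, b) = (-0.8216, 0) → (-0.581, -0.581)
(|101⟩, |111⟩): (a, b) = (0, -0.5701) → (-0.4031, 0.4031)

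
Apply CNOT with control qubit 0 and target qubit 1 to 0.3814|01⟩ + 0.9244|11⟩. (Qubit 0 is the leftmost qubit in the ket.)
0.3814|01⟩ + 0.9244|10⟩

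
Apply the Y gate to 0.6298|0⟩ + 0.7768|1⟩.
-0.7768i|0⟩ + 0.6298i|1⟩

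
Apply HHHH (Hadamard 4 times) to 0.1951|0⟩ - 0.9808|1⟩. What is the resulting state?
0.1951|0⟩ - 0.9808|1⟩

H² = I, so an even number of Hadamards cancels: H^4 = I and the state is unchanged.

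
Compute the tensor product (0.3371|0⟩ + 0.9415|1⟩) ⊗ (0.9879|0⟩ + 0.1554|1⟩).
0.333|00⟩ + 0.05239|01⟩ + 0.9301|10⟩ + 0.1463|11⟩

amp(|b₁b₂…⟩) = product of the factor amplitudes for bits b₁, b₂, …; only kets whose every factor amplitude is nonzero survive.
|00⟩: (0.3371)(0.9879) = 0.333
|01⟩: (0.3371)(0.1554) = 0.05239
|10⟩: (0.9415)(0.9879) = 0.9301
|11⟩: (0.9415)(0.1554) = 0.1463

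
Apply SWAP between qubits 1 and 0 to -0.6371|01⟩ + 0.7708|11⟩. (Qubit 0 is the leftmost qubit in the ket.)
-0.6371|10⟩ + 0.7708|11⟩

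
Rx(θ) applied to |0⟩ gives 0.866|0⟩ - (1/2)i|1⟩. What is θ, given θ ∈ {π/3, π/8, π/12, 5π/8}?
π/3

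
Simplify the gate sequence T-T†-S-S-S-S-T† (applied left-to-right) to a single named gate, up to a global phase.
T†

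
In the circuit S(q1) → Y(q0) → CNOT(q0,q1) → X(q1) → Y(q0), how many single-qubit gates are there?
4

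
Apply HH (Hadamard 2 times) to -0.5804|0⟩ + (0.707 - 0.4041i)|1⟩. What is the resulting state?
-0.5804|0⟩ + (0.707 - 0.4041i)|1⟩

H² = I, so an even number of Hadamards cancels: H^2 = I and the state is unchanged.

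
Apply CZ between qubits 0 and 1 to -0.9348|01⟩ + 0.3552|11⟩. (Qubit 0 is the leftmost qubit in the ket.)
-0.9348|01⟩ - 0.3552|11⟩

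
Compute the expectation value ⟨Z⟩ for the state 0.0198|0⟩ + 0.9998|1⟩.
-0.9992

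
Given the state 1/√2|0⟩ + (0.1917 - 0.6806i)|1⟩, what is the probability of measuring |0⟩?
1/2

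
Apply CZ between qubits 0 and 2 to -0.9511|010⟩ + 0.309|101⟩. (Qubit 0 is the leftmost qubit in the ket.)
-0.9511|010⟩ - 0.309|101⟩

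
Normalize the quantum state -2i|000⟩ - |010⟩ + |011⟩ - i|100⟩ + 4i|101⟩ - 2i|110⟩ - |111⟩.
-(1/√7)i|000⟩ - 0.189|010⟩ + 0.189|011⟩ - 0.189i|100⟩ + 0.7559i|101⟩ - (1/√7)i|110⟩ - 0.189|111⟩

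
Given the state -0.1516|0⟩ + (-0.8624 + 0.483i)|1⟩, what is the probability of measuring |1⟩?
0.977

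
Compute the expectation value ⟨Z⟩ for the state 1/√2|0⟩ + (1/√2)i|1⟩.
0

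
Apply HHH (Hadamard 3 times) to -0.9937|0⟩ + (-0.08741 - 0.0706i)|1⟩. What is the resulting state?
(-0.7645 - 0.04992i)|0⟩ + (-0.6408 + 0.04992i)|1⟩

H² = I, so H^3 = H: a single Hadamard. With (a, b) = (-0.9937, (-0.08741 - 0.0706i)), H gives ((a + b)/√2, (a − b)/√2) = ((-0.7645 - 0.04992i), (-0.6408 + 0.04992i)).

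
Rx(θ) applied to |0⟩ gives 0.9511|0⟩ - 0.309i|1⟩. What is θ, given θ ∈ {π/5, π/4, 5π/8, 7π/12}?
π/5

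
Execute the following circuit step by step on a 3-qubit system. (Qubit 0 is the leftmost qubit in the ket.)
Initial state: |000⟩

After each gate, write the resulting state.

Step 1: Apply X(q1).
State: |010⟩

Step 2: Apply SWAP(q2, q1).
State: |001⟩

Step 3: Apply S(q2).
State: i|001⟩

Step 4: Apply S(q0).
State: i|001⟩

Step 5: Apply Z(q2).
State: -i|001⟩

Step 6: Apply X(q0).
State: -i|101⟩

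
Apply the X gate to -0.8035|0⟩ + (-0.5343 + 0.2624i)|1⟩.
(-0.5343 + 0.2624i)|0⟩ - 0.8035|1⟩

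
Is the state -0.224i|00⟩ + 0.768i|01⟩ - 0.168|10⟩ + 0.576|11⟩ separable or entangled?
Separable

Writing the state as a|00⟩ + b|01⟩ + c|10⟩ + d|11⟩, it is a product state iff ad − bc = 0.
Here (a, b, c, d) = (-0.224i, 0.768i, -0.168, 0.576): ad − bc = (-0.224i)(0.576) − (0.768i)(-0.168) = 0, so the state is separable.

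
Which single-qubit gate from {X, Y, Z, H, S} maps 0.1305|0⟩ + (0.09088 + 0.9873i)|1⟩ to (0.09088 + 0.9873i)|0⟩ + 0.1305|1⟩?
X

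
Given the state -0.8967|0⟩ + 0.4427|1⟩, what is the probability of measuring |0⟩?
0.8041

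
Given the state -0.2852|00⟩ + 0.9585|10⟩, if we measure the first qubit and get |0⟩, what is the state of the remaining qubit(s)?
-|0⟩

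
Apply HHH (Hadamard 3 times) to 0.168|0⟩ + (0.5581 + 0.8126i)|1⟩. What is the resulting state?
(0.5134 + 0.5746i)|0⟩ + (-0.2758 - 0.5746i)|1⟩

H² = I, so H^3 = H: a single Hadamard. With (a, b) = (0.168, (0.5581 + 0.8126i)), H gives ((a + b)/√2, (a − b)/√2) = ((0.5134 + 0.5746i), (-0.2758 - 0.5746i)).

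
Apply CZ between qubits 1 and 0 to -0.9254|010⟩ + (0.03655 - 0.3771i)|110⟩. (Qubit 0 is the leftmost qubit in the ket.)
-0.9254|010⟩ + (-0.03655 + 0.3771i)|110⟩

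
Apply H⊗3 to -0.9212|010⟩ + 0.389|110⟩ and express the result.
-0.1882|000⟩ - 0.1882|001⟩ + 0.1882|010⟩ + 0.1882|011⟩ - 0.4632|100⟩ - 0.4632|101⟩ + 0.4632|110⟩ + 0.4632|111⟩

H⊗3 gives amp(|y⟩) = (1/2√2) Σ_x (−1)^(x·y) amp(|x⟩), where x·y is the number of positions in which both x and y have a 1.
|000⟩: (-0.9212 + 0.389)/(2√2) = -0.1882
|001⟩: (-0.9212 + 0.389)/(2√2) = -0.1882
|010⟩: (0.9212 - 0.389)/(2√2) = 0.1882
|011⟩: (0.9212 - 0.389)/(2√2) = 0.1882
|100⟩: (-0.9212 - 0.389)/(2√2) = -0.4632
|101⟩: (-0.9212 - 0.389)/(2√2) = -0.4632
|110⟩: (0.9212 + 0.389)/(2√2) = 0.4632
|111⟩: (0.9212 + 0.389)/(2√2) = 0.4632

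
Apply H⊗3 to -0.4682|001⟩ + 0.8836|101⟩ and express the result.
0.1469|000⟩ - 0.1469|001⟩ + 0.1469|010⟩ - 0.1469|011⟩ - 0.4779|100⟩ + 0.4779|101⟩ - 0.4779|110⟩ + 0.4779|111⟩

H⊗3 gives amp(|y⟩) = (1/2√2) Σ_x (−1)^(x·y) amp(|x⟩), where x·y is the number of positions in which both x and y have a 1.
|000⟩: (-0.4682 + 0.8836)/(2√2) = 0.1469
|001⟩: (0.4682 - 0.8836)/(2√2) = -0.1469
|010⟩: (-0.4682 + 0.8836)/(2√2) = 0.1469
|011⟩: (0.4682 - 0.8836)/(2√2) = -0.1469
|100⟩: (-0.4682 - 0.8836)/(2√2) = -0.4779
|101⟩: (0.4682 + 0.8836)/(2√2) = 0.4779
|110⟩: (-0.4682 - 0.8836)/(2√2) = -0.4779
|111⟩: (0.4682 + 0.8836)/(2√2) = 0.4779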